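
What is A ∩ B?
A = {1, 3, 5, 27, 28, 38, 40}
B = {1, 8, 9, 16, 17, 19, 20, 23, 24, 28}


Set A = {1, 3, 5, 27, 28, 38, 40}
Set B = {1, 8, 9, 16, 17, 19, 20, 23, 24, 28}
A ∩ B includes only elements in both sets.
Check each element of A against B:
1 ✓, 3 ✗, 5 ✗, 27 ✗, 28 ✓, 38 ✗, 40 ✗
A ∩ B = {1, 28}

{1, 28}


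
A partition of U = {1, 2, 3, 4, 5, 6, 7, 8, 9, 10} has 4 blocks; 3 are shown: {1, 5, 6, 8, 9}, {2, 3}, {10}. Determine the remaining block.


U = {1, 2, 3, 4, 5, 6, 7, 8, 9, 10}
Shown blocks: {1, 5, 6, 8, 9}, {2, 3}, {10}
A partition's blocks are pairwise disjoint and cover U, so the missing block = U \ (union of shown blocks).
Union of shown blocks: {1, 2, 3, 5, 6, 8, 9, 10}
Missing block = U \ (union) = {4, 7}

{4, 7}


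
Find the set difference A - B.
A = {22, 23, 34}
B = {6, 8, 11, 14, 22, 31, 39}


Set A = {22, 23, 34}
Set B = {6, 8, 11, 14, 22, 31, 39}
A \ B includes elements in A that are not in B.
Check each element of A:
22 (in B, remove), 23 (not in B, keep), 34 (not in B, keep)
A \ B = {23, 34}

{23, 34}


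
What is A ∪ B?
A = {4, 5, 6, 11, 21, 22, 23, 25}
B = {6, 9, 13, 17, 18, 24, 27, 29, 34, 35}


Set A = {4, 5, 6, 11, 21, 22, 23, 25}
Set B = {6, 9, 13, 17, 18, 24, 27, 29, 34, 35}
A ∪ B includes all elements in either set.
Elements from A: {4, 5, 6, 11, 21, 22, 23, 25}
Elements from B not already included: {9, 13, 17, 18, 24, 27, 29, 34, 35}
A ∪ B = {4, 5, 6, 9, 11, 13, 17, 18, 21, 22, 23, 24, 25, 27, 29, 34, 35}

{4, 5, 6, 9, 11, 13, 17, 18, 21, 22, 23, 24, 25, 27, 29, 34, 35}


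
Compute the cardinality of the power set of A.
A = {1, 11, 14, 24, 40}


Set A = {1, 11, 14, 24, 40}
|A| = 5
The power set P(A) contains all subsets of A.
|P(A)| = 2^|A| = 2^5 = 32

32


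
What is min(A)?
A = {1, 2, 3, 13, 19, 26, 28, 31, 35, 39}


Set A = {1, 2, 3, 13, 19, 26, 28, 31, 35, 39}
Elements in ascending order: 1, 2, 3, 13, 19, 26, 28, 31, 35, 39
The smallest element is 1.

1


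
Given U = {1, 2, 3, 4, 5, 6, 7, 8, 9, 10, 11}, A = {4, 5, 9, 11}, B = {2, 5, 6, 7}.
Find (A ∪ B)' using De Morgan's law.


U = {1, 2, 3, 4, 5, 6, 7, 8, 9, 10, 11}
A = {4, 5, 9, 11}, B = {2, 5, 6, 7}
A ∪ B = {2, 4, 5, 6, 7, 9, 11}
(A ∪ B)' = U \ (A ∪ B) = {1, 3, 8, 10}
Verification via A' ∩ B': A' = {1, 2, 3, 6, 7, 8, 10}, B' = {1, 3, 4, 8, 9, 10, 11}
A' ∩ B' = {1, 3, 8, 10} ✓

{1, 3, 8, 10}


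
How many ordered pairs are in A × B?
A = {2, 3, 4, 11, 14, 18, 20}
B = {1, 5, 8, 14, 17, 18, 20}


Set A = {2, 3, 4, 11, 14, 18, 20} has 7 elements.
Set B = {1, 5, 8, 14, 17, 18, 20} has 7 elements.
|A × B| = |A| × |B| = 7 × 7 = 49

49


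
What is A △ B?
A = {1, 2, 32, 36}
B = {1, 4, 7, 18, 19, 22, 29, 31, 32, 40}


Set A = {1, 2, 32, 36}
Set B = {1, 4, 7, 18, 19, 22, 29, 31, 32, 40}
A △ B = (A \ B) ∪ (B \ A)
Elements in A but not B: {2, 36}
Elements in B but not A: {4, 7, 18, 19, 22, 29, 31, 40}
A △ B = {2, 4, 7, 18, 19, 22, 29, 31, 36, 40}

{2, 4, 7, 18, 19, 22, 29, 31, 36, 40}


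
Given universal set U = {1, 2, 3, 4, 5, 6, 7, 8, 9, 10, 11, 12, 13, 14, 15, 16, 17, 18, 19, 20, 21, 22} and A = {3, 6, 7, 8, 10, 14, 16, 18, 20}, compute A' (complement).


Universal set U = {1, 2, 3, 4, 5, 6, 7, 8, 9, 10, 11, 12, 13, 14, 15, 16, 17, 18, 19, 20, 21, 22}
Set A = {3, 6, 7, 8, 10, 14, 16, 18, 20}
A' = U \ A = elements in U but not in A
Checking each element of U:
1 (not in A, include), 2 (not in A, include), 3 (in A, exclude), 4 (not in A, include), 5 (not in A, include), 6 (in A, exclude), 7 (in A, exclude), 8 (in A, exclude), 9 (not in A, include), 10 (in A, exclude), 11 (not in A, include), 12 (not in A, include), 13 (not in A, include), 14 (in A, exclude), 15 (not in A, include), 16 (in A, exclude), 17 (not in A, include), 18 (in A, exclude), 19 (not in A, include), 20 (in A, exclude), 21 (not in A, include), 22 (not in A, include)
A' = {1, 2, 4, 5, 9, 11, 12, 13, 15, 17, 19, 21, 22}

{1, 2, 4, 5, 9, 11, 12, 13, 15, 17, 19, 21, 22}


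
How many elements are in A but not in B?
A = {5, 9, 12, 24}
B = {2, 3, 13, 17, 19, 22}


Set A = {5, 9, 12, 24}
Set B = {2, 3, 13, 17, 19, 22}
A \ B = {5, 9, 12, 24}
|A \ B| = 4

4


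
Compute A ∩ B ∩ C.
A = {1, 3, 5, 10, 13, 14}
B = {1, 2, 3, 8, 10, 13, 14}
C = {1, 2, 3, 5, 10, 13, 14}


Set A = {1, 3, 5, 10, 13, 14}
Set B = {1, 2, 3, 8, 10, 13, 14}
Set C = {1, 2, 3, 5, 10, 13, 14}
First, A ∩ B = {1, 3, 10, 13, 14}
Then, (A ∩ B) ∩ C = {1, 3, 10, 13, 14}

{1, 3, 10, 13, 14}


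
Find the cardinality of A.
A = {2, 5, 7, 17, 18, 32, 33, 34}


Set A = {2, 5, 7, 17, 18, 32, 33, 34}
Listing elements: 2, 5, 7, 17, 18, 32, 33, 34
Counting: 8 elements
|A| = 8

8


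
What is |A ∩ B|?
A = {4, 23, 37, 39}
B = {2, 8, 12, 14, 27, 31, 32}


Set A = {4, 23, 37, 39}
Set B = {2, 8, 12, 14, 27, 31, 32}
A ∩ B = {}
|A ∩ B| = 0

0


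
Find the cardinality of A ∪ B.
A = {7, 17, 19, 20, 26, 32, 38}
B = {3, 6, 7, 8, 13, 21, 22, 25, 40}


Set A = {7, 17, 19, 20, 26, 32, 38}, |A| = 7
Set B = {3, 6, 7, 8, 13, 21, 22, 25, 40}, |B| = 9
A ∩ B = {7}, |A ∩ B| = 1
|A ∪ B| = |A| + |B| - |A ∩ B| = 7 + 9 - 1 = 15

15


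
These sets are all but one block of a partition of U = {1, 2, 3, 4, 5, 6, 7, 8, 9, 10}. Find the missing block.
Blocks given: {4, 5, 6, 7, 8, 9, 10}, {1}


U = {1, 2, 3, 4, 5, 6, 7, 8, 9, 10}
Shown blocks: {4, 5, 6, 7, 8, 9, 10}, {1}
A partition's blocks are pairwise disjoint and cover U, so the missing block = U \ (union of shown blocks).
Union of shown blocks: {1, 4, 5, 6, 7, 8, 9, 10}
Missing block = U \ (union) = {2, 3}

{2, 3}


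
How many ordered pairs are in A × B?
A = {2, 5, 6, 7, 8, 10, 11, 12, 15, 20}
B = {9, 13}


Set A = {2, 5, 6, 7, 8, 10, 11, 12, 15, 20} has 10 elements.
Set B = {9, 13} has 2 elements.
|A × B| = |A| × |B| = 10 × 2 = 20

20


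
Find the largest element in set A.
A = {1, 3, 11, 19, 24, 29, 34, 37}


Set A = {1, 3, 11, 19, 24, 29, 34, 37}
Elements in ascending order: 1, 3, 11, 19, 24, 29, 34, 37
The largest element is 37.

37


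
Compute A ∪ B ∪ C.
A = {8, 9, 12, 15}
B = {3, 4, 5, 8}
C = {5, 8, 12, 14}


Set A = {8, 9, 12, 15}
Set B = {3, 4, 5, 8}
Set C = {5, 8, 12, 14}
First, A ∪ B = {3, 4, 5, 8, 9, 12, 15}
Then, (A ∪ B) ∪ C = {3, 4, 5, 8, 9, 12, 14, 15}

{3, 4, 5, 8, 9, 12, 14, 15}


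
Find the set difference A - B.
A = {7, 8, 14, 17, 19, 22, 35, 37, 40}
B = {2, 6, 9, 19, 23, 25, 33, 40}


Set A = {7, 8, 14, 17, 19, 22, 35, 37, 40}
Set B = {2, 6, 9, 19, 23, 25, 33, 40}
A \ B includes elements in A that are not in B.
Check each element of A:
7 (not in B, keep), 8 (not in B, keep), 14 (not in B, keep), 17 (not in B, keep), 19 (in B, remove), 22 (not in B, keep), 35 (not in B, keep), 37 (not in B, keep), 40 (in B, remove)
A \ B = {7, 8, 14, 17, 22, 35, 37}

{7, 8, 14, 17, 22, 35, 37}


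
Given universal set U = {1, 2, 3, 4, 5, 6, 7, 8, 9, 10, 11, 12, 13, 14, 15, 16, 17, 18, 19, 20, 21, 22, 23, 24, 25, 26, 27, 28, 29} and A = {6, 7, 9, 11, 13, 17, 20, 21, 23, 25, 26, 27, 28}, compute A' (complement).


Universal set U = {1, 2, 3, 4, 5, 6, 7, 8, 9, 10, 11, 12, 13, 14, 15, 16, 17, 18, 19, 20, 21, 22, 23, 24, 25, 26, 27, 28, 29}
Set A = {6, 7, 9, 11, 13, 17, 20, 21, 23, 25, 26, 27, 28}
A' = U \ A = elements in U but not in A
Checking each element of U:
1 (not in A, include), 2 (not in A, include), 3 (not in A, include), 4 (not in A, include), 5 (not in A, include), 6 (in A, exclude), 7 (in A, exclude), 8 (not in A, include), 9 (in A, exclude), 10 (not in A, include), 11 (in A, exclude), 12 (not in A, include), 13 (in A, exclude), 14 (not in A, include), 15 (not in A, include), 16 (not in A, include), 17 (in A, exclude), 18 (not in A, include), 19 (not in A, include), 20 (in A, exclude), 21 (in A, exclude), 22 (not in A, include), 23 (in A, exclude), 24 (not in A, include), 25 (in A, exclude), 26 (in A, exclude), 27 (in A, exclude), 28 (in A, exclude), 29 (not in A, include)
A' = {1, 2, 3, 4, 5, 8, 10, 12, 14, 15, 16, 18, 19, 22, 24, 29}

{1, 2, 3, 4, 5, 8, 10, 12, 14, 15, 16, 18, 19, 22, 24, 29}


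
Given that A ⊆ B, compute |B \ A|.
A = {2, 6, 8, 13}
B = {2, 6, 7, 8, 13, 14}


Set A = {2, 6, 8, 13}, |A| = 4
Set B = {2, 6, 7, 8, 13, 14}, |B| = 6
Since A ⊆ B: B \ A = {7, 14}
|B| - |A| = 6 - 4 = 2

2


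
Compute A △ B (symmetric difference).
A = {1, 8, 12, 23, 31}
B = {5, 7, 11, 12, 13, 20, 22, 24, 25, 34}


Set A = {1, 8, 12, 23, 31}
Set B = {5, 7, 11, 12, 13, 20, 22, 24, 25, 34}
A △ B = (A \ B) ∪ (B \ A)
Elements in A but not B: {1, 8, 23, 31}
Elements in B but not A: {5, 7, 11, 13, 20, 22, 24, 25, 34}
A △ B = {1, 5, 7, 8, 11, 13, 20, 22, 23, 24, 25, 31, 34}

{1, 5, 7, 8, 11, 13, 20, 22, 23, 24, 25, 31, 34}


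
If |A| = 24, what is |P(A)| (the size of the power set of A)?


The set has 24 elements.
The power set contains all possible subsets.
|P(A)| = 2^|A| = 2^24 = 16777216

16777216


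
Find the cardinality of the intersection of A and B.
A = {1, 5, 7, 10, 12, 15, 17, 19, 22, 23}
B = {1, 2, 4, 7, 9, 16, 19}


Set A = {1, 5, 7, 10, 12, 15, 17, 19, 22, 23}
Set B = {1, 2, 4, 7, 9, 16, 19}
A ∩ B = {1, 7, 19}
|A ∩ B| = 3

3


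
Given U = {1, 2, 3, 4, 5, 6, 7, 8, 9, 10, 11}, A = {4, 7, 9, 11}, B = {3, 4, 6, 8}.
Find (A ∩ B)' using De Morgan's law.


U = {1, 2, 3, 4, 5, 6, 7, 8, 9, 10, 11}
A = {4, 7, 9, 11}, B = {3, 4, 6, 8}
A ∩ B = {4}
(A ∩ B)' = U \ (A ∩ B) = {1, 2, 3, 5, 6, 7, 8, 9, 10, 11}
Verification via A' ∪ B': A' = {1, 2, 3, 5, 6, 8, 10}, B' = {1, 2, 5, 7, 9, 10, 11}
A' ∪ B' = {1, 2, 3, 5, 6, 7, 8, 9, 10, 11} ✓

{1, 2, 3, 5, 6, 7, 8, 9, 10, 11}


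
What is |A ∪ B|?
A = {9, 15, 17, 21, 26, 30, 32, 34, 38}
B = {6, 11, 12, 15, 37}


Set A = {9, 15, 17, 21, 26, 30, 32, 34, 38}, |A| = 9
Set B = {6, 11, 12, 15, 37}, |B| = 5
A ∩ B = {15}, |A ∩ B| = 1
|A ∪ B| = |A| + |B| - |A ∩ B| = 9 + 5 - 1 = 13

13


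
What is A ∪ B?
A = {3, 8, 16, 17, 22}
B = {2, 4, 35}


Set A = {3, 8, 16, 17, 22}
Set B = {2, 4, 35}
A ∪ B includes all elements in either set.
Elements from A: {3, 8, 16, 17, 22}
Elements from B not already included: {2, 4, 35}
A ∪ B = {2, 3, 4, 8, 16, 17, 22, 35}

{2, 3, 4, 8, 16, 17, 22, 35}


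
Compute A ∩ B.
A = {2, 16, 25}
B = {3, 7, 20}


Set A = {2, 16, 25}
Set B = {3, 7, 20}
A ∩ B includes only elements in both sets.
Check each element of A against B:
2 ✗, 16 ✗, 25 ✗
A ∩ B = {}

{}


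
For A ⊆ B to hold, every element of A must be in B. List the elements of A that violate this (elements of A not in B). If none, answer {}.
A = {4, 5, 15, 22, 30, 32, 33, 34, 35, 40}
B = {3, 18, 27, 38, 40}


Set A = {4, 5, 15, 22, 30, 32, 33, 34, 35, 40}
Set B = {3, 18, 27, 38, 40}
Check each element of A against B:
4 ∉ B (include), 5 ∉ B (include), 15 ∉ B (include), 22 ∉ B (include), 30 ∉ B (include), 32 ∉ B (include), 33 ∉ B (include), 34 ∉ B (include), 35 ∉ B (include), 40 ∈ B
Elements of A not in B: {4, 5, 15, 22, 30, 32, 33, 34, 35}

{4, 5, 15, 22, 30, 32, 33, 34, 35}


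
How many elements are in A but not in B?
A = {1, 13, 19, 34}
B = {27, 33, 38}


Set A = {1, 13, 19, 34}
Set B = {27, 33, 38}
A \ B = {1, 13, 19, 34}
|A \ B| = 4

4


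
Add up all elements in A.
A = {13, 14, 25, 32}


Set A = {13, 14, 25, 32}
Sum = 13 + 14 + 25 + 32 = 84

84


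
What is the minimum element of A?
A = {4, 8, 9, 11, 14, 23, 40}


Set A = {4, 8, 9, 11, 14, 23, 40}
Elements in ascending order: 4, 8, 9, 11, 14, 23, 40
The smallest element is 4.

4


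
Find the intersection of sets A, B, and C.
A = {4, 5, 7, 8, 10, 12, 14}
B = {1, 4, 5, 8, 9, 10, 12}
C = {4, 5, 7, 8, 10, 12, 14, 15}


Set A = {4, 5, 7, 8, 10, 12, 14}
Set B = {1, 4, 5, 8, 9, 10, 12}
Set C = {4, 5, 7, 8, 10, 12, 14, 15}
First, A ∩ B = {4, 5, 8, 10, 12}
Then, (A ∩ B) ∩ C = {4, 5, 8, 10, 12}

{4, 5, 8, 10, 12}


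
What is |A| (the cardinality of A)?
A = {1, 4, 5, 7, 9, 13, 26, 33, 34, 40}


Set A = {1, 4, 5, 7, 9, 13, 26, 33, 34, 40}
Listing elements: 1, 4, 5, 7, 9, 13, 26, 33, 34, 40
Counting: 10 elements
|A| = 10

10


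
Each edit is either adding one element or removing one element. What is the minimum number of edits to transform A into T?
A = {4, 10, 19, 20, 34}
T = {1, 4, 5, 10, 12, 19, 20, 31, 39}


Set A = {4, 10, 19, 20, 34}
Set T = {1, 4, 5, 10, 12, 19, 20, 31, 39}
Elements to remove from A (in A, not in T): {34} → 1 removals
Elements to add to A (in T, not in A): {1, 5, 12, 31, 39} → 5 additions
Total edits = 1 + 5 = 6

6


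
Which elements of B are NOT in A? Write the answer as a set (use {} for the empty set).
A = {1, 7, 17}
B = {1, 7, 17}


Set A = {1, 7, 17}
Set B = {1, 7, 17}
Check each element of B against A:
1 ∈ A, 7 ∈ A, 17 ∈ A
Elements of B not in A: {}

{}


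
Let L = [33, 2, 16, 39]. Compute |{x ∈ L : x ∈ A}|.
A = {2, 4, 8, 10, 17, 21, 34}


Set A = {2, 4, 8, 10, 17, 21, 34}
Candidates: [33, 2, 16, 39]
Check each candidate:
33 ∉ A, 2 ∈ A, 16 ∉ A, 39 ∉ A
Count of candidates in A: 1

1


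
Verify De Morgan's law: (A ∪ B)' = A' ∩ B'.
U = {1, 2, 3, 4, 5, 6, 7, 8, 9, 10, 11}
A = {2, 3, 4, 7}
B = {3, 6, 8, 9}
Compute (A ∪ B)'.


U = {1, 2, 3, 4, 5, 6, 7, 8, 9, 10, 11}
A = {2, 3, 4, 7}, B = {3, 6, 8, 9}
A ∪ B = {2, 3, 4, 6, 7, 8, 9}
(A ∪ B)' = U \ (A ∪ B) = {1, 5, 10, 11}
Verification via A' ∩ B': A' = {1, 5, 6, 8, 9, 10, 11}, B' = {1, 2, 4, 5, 7, 10, 11}
A' ∩ B' = {1, 5, 10, 11} ✓

{1, 5, 10, 11}


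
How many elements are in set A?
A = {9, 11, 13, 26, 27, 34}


Set A = {9, 11, 13, 26, 27, 34}
Listing elements: 9, 11, 13, 26, 27, 34
Counting: 6 elements
|A| = 6

6


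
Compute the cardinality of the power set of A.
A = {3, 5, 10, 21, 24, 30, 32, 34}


Set A = {3, 5, 10, 21, 24, 30, 32, 34}
|A| = 8
The power set P(A) contains all subsets of A.
|P(A)| = 2^|A| = 2^8 = 256

256


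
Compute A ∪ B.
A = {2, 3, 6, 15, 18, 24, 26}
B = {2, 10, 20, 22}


Set A = {2, 3, 6, 15, 18, 24, 26}
Set B = {2, 10, 20, 22}
A ∪ B includes all elements in either set.
Elements from A: {2, 3, 6, 15, 18, 24, 26}
Elements from B not already included: {10, 20, 22}
A ∪ B = {2, 3, 6, 10, 15, 18, 20, 22, 24, 26}

{2, 3, 6, 10, 15, 18, 20, 22, 24, 26}


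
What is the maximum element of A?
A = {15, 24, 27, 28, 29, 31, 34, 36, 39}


Set A = {15, 24, 27, 28, 29, 31, 34, 36, 39}
Elements in ascending order: 15, 24, 27, 28, 29, 31, 34, 36, 39
The largest element is 39.

39


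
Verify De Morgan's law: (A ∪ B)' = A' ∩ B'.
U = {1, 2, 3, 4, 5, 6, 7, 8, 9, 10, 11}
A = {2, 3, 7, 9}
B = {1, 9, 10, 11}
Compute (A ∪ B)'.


U = {1, 2, 3, 4, 5, 6, 7, 8, 9, 10, 11}
A = {2, 3, 7, 9}, B = {1, 9, 10, 11}
A ∪ B = {1, 2, 3, 7, 9, 10, 11}
(A ∪ B)' = U \ (A ∪ B) = {4, 5, 6, 8}
Verification via A' ∩ B': A' = {1, 4, 5, 6, 8, 10, 11}, B' = {2, 3, 4, 5, 6, 7, 8}
A' ∩ B' = {4, 5, 6, 8} ✓

{4, 5, 6, 8}


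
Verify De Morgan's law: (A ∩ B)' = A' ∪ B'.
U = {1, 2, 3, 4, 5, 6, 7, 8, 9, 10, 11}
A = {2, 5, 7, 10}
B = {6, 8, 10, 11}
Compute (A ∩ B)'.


U = {1, 2, 3, 4, 5, 6, 7, 8, 9, 10, 11}
A = {2, 5, 7, 10}, B = {6, 8, 10, 11}
A ∩ B = {10}
(A ∩ B)' = U \ (A ∩ B) = {1, 2, 3, 4, 5, 6, 7, 8, 9, 11}
Verification via A' ∪ B': A' = {1, 3, 4, 6, 8, 9, 11}, B' = {1, 2, 3, 4, 5, 7, 9}
A' ∪ B' = {1, 2, 3, 4, 5, 6, 7, 8, 9, 11} ✓

{1, 2, 3, 4, 5, 6, 7, 8, 9, 11}


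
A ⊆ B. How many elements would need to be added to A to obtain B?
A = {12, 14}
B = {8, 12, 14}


Set A = {12, 14}, |A| = 2
Set B = {8, 12, 14}, |B| = 3
Since A ⊆ B: B \ A = {8}
|B| - |A| = 3 - 2 = 1

1


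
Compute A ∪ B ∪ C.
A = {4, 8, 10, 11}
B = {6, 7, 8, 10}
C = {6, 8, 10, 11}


Set A = {4, 8, 10, 11}
Set B = {6, 7, 8, 10}
Set C = {6, 8, 10, 11}
First, A ∪ B = {4, 6, 7, 8, 10, 11}
Then, (A ∪ B) ∪ C = {4, 6, 7, 8, 10, 11}

{4, 6, 7, 8, 10, 11}


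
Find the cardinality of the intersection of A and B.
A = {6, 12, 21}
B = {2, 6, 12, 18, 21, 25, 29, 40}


Set A = {6, 12, 21}
Set B = {2, 6, 12, 18, 21, 25, 29, 40}
A ∩ B = {6, 12, 21}
|A ∩ B| = 3

3


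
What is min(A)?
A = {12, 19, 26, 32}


Set A = {12, 19, 26, 32}
Elements in ascending order: 12, 19, 26, 32
The smallest element is 12.

12


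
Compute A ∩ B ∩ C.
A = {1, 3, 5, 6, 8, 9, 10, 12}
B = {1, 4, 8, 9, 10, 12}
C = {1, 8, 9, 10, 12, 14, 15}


Set A = {1, 3, 5, 6, 8, 9, 10, 12}
Set B = {1, 4, 8, 9, 10, 12}
Set C = {1, 8, 9, 10, 12, 14, 15}
First, A ∩ B = {1, 8, 9, 10, 12}
Then, (A ∩ B) ∩ C = {1, 8, 9, 10, 12}

{1, 8, 9, 10, 12}


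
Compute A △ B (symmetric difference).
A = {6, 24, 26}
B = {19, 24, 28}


Set A = {6, 24, 26}
Set B = {19, 24, 28}
A △ B = (A \ B) ∪ (B \ A)
Elements in A but not B: {6, 26}
Elements in B but not A: {19, 28}
A △ B = {6, 19, 26, 28}

{6, 19, 26, 28}


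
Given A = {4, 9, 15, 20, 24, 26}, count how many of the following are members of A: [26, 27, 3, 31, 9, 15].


Set A = {4, 9, 15, 20, 24, 26}
Candidates: [26, 27, 3, 31, 9, 15]
Check each candidate:
26 ∈ A, 27 ∉ A, 3 ∉ A, 31 ∉ A, 9 ∈ A, 15 ∈ A
Count of candidates in A: 3

3


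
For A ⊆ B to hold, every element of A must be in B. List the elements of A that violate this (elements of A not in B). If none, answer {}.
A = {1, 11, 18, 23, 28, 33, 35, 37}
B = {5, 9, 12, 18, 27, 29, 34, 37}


Set A = {1, 11, 18, 23, 28, 33, 35, 37}
Set B = {5, 9, 12, 18, 27, 29, 34, 37}
Check each element of A against B:
1 ∉ B (include), 11 ∉ B (include), 18 ∈ B, 23 ∉ B (include), 28 ∉ B (include), 33 ∉ B (include), 35 ∉ B (include), 37 ∈ B
Elements of A not in B: {1, 11, 23, 28, 33, 35}

{1, 11, 23, 28, 33, 35}


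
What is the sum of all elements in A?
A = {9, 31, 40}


Set A = {9, 31, 40}
Sum = 9 + 31 + 40 = 80

80


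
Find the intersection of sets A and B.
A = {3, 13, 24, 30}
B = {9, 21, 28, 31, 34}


Set A = {3, 13, 24, 30}
Set B = {9, 21, 28, 31, 34}
A ∩ B includes only elements in both sets.
Check each element of A against B:
3 ✗, 13 ✗, 24 ✗, 30 ✗
A ∩ B = {}

{}


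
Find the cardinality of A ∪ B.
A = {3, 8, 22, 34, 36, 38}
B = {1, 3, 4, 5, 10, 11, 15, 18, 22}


Set A = {3, 8, 22, 34, 36, 38}, |A| = 6
Set B = {1, 3, 4, 5, 10, 11, 15, 18, 22}, |B| = 9
A ∩ B = {3, 22}, |A ∩ B| = 2
|A ∪ B| = |A| + |B| - |A ∩ B| = 6 + 9 - 2 = 13

13


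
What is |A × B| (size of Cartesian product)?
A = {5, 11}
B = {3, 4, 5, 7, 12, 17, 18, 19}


Set A = {5, 11} has 2 elements.
Set B = {3, 4, 5, 7, 12, 17, 18, 19} has 8 elements.
|A × B| = |A| × |B| = 2 × 8 = 16

16


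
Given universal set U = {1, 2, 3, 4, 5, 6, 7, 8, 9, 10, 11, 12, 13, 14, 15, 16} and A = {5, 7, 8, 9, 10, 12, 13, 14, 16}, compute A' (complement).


Universal set U = {1, 2, 3, 4, 5, 6, 7, 8, 9, 10, 11, 12, 13, 14, 15, 16}
Set A = {5, 7, 8, 9, 10, 12, 13, 14, 16}
A' = U \ A = elements in U but not in A
Checking each element of U:
1 (not in A, include), 2 (not in A, include), 3 (not in A, include), 4 (not in A, include), 5 (in A, exclude), 6 (not in A, include), 7 (in A, exclude), 8 (in A, exclude), 9 (in A, exclude), 10 (in A, exclude), 11 (not in A, include), 12 (in A, exclude), 13 (in A, exclude), 14 (in A, exclude), 15 (not in A, include), 16 (in A, exclude)
A' = {1, 2, 3, 4, 6, 11, 15}

{1, 2, 3, 4, 6, 11, 15}


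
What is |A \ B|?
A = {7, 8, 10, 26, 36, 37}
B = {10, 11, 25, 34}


Set A = {7, 8, 10, 26, 36, 37}
Set B = {10, 11, 25, 34}
A \ B = {7, 8, 26, 36, 37}
|A \ B| = 5

5


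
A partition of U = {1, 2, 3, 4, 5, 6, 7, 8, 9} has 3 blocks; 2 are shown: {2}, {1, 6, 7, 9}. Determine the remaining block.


U = {1, 2, 3, 4, 5, 6, 7, 8, 9}
Shown blocks: {2}, {1, 6, 7, 9}
A partition's blocks are pairwise disjoint and cover U, so the missing block = U \ (union of shown blocks).
Union of shown blocks: {1, 2, 6, 7, 9}
Missing block = U \ (union) = {3, 4, 5, 8}

{3, 4, 5, 8}


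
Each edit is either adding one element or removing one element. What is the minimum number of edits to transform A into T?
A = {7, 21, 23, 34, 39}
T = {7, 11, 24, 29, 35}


Set A = {7, 21, 23, 34, 39}
Set T = {7, 11, 24, 29, 35}
Elements to remove from A (in A, not in T): {21, 23, 34, 39} → 4 removals
Elements to add to A (in T, not in A): {11, 24, 29, 35} → 4 additions
Total edits = 4 + 4 = 8

8


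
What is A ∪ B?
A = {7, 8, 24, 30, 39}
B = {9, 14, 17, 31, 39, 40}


Set A = {7, 8, 24, 30, 39}
Set B = {9, 14, 17, 31, 39, 40}
A ∪ B includes all elements in either set.
Elements from A: {7, 8, 24, 30, 39}
Elements from B not already included: {9, 14, 17, 31, 40}
A ∪ B = {7, 8, 9, 14, 17, 24, 30, 31, 39, 40}

{7, 8, 9, 14, 17, 24, 30, 31, 39, 40}


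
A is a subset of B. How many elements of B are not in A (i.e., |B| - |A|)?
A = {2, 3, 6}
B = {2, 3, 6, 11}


Set A = {2, 3, 6}, |A| = 3
Set B = {2, 3, 6, 11}, |B| = 4
Since A ⊆ B: B \ A = {11}
|B| - |A| = 4 - 3 = 1

1


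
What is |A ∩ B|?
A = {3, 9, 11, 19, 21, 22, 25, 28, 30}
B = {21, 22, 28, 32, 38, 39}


Set A = {3, 9, 11, 19, 21, 22, 25, 28, 30}
Set B = {21, 22, 28, 32, 38, 39}
A ∩ B = {21, 22, 28}
|A ∩ B| = 3

3


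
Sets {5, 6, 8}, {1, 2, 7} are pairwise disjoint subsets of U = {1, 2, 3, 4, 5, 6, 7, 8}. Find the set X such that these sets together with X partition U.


U = {1, 2, 3, 4, 5, 6, 7, 8}
Shown blocks: {5, 6, 8}, {1, 2, 7}
A partition's blocks are pairwise disjoint and cover U, so the missing block = U \ (union of shown blocks).
Union of shown blocks: {1, 2, 5, 6, 7, 8}
Missing block = U \ (union) = {3, 4}

{3, 4}


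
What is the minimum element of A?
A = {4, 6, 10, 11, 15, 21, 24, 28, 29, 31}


Set A = {4, 6, 10, 11, 15, 21, 24, 28, 29, 31}
Elements in ascending order: 4, 6, 10, 11, 15, 21, 24, 28, 29, 31
The smallest element is 4.

4


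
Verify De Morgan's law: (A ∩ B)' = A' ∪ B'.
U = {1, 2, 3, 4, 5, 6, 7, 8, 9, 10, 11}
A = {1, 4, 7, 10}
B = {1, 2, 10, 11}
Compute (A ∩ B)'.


U = {1, 2, 3, 4, 5, 6, 7, 8, 9, 10, 11}
A = {1, 4, 7, 10}, B = {1, 2, 10, 11}
A ∩ B = {1, 10}
(A ∩ B)' = U \ (A ∩ B) = {2, 3, 4, 5, 6, 7, 8, 9, 11}
Verification via A' ∪ B': A' = {2, 3, 5, 6, 8, 9, 11}, B' = {3, 4, 5, 6, 7, 8, 9}
A' ∪ B' = {2, 3, 4, 5, 6, 7, 8, 9, 11} ✓

{2, 3, 4, 5, 6, 7, 8, 9, 11}


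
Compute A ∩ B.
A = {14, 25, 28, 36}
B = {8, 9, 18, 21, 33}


Set A = {14, 25, 28, 36}
Set B = {8, 9, 18, 21, 33}
A ∩ B includes only elements in both sets.
Check each element of A against B:
14 ✗, 25 ✗, 28 ✗, 36 ✗
A ∩ B = {}

{}


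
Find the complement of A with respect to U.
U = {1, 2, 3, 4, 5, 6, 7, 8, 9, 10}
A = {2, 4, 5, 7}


Universal set U = {1, 2, 3, 4, 5, 6, 7, 8, 9, 10}
Set A = {2, 4, 5, 7}
A' = U \ A = elements in U but not in A
Checking each element of U:
1 (not in A, include), 2 (in A, exclude), 3 (not in A, include), 4 (in A, exclude), 5 (in A, exclude), 6 (not in A, include), 7 (in A, exclude), 8 (not in A, include), 9 (not in A, include), 10 (not in A, include)
A' = {1, 3, 6, 8, 9, 10}

{1, 3, 6, 8, 9, 10}


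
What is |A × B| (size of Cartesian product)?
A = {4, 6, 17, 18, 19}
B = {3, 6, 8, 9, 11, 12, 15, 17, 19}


Set A = {4, 6, 17, 18, 19} has 5 elements.
Set B = {3, 6, 8, 9, 11, 12, 15, 17, 19} has 9 elements.
|A × B| = |A| × |B| = 5 × 9 = 45

45


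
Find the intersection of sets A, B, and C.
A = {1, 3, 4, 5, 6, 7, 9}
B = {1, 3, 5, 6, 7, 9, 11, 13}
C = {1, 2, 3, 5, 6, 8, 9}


Set A = {1, 3, 4, 5, 6, 7, 9}
Set B = {1, 3, 5, 6, 7, 9, 11, 13}
Set C = {1, 2, 3, 5, 6, 8, 9}
First, A ∩ B = {1, 3, 5, 6, 7, 9}
Then, (A ∩ B) ∩ C = {1, 3, 5, 6, 9}

{1, 3, 5, 6, 9}


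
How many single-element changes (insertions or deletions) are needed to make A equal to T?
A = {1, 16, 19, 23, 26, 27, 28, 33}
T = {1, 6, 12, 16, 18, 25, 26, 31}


Set A = {1, 16, 19, 23, 26, 27, 28, 33}
Set T = {1, 6, 12, 16, 18, 25, 26, 31}
Elements to remove from A (in A, not in T): {19, 23, 27, 28, 33} → 5 removals
Elements to add to A (in T, not in A): {6, 12, 18, 25, 31} → 5 additions
Total edits = 5 + 5 = 10

10


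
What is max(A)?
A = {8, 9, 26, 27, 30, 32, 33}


Set A = {8, 9, 26, 27, 30, 32, 33}
Elements in ascending order: 8, 9, 26, 27, 30, 32, 33
The largest element is 33.

33


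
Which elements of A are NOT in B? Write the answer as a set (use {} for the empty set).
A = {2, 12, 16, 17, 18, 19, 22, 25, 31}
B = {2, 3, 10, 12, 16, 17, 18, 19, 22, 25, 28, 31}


Set A = {2, 12, 16, 17, 18, 19, 22, 25, 31}
Set B = {2, 3, 10, 12, 16, 17, 18, 19, 22, 25, 28, 31}
Check each element of A against B:
2 ∈ B, 12 ∈ B, 16 ∈ B, 17 ∈ B, 18 ∈ B, 19 ∈ B, 22 ∈ B, 25 ∈ B, 31 ∈ B
Elements of A not in B: {}

{}


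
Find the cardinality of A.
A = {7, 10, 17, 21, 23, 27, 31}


Set A = {7, 10, 17, 21, 23, 27, 31}
Listing elements: 7, 10, 17, 21, 23, 27, 31
Counting: 7 elements
|A| = 7

7


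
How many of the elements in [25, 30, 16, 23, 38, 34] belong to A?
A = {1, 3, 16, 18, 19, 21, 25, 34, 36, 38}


Set A = {1, 3, 16, 18, 19, 21, 25, 34, 36, 38}
Candidates: [25, 30, 16, 23, 38, 34]
Check each candidate:
25 ∈ A, 30 ∉ A, 16 ∈ A, 23 ∉ A, 38 ∈ A, 34 ∈ A
Count of candidates in A: 4

4


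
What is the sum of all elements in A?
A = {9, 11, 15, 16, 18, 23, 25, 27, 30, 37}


Set A = {9, 11, 15, 16, 18, 23, 25, 27, 30, 37}
Sum = 9 + 11 + 15 + 16 + 18 + 23 + 25 + 27 + 30 + 37 = 211

211


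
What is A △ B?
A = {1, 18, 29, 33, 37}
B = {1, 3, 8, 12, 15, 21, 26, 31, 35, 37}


Set A = {1, 18, 29, 33, 37}
Set B = {1, 3, 8, 12, 15, 21, 26, 31, 35, 37}
A △ B = (A \ B) ∪ (B \ A)
Elements in A but not B: {18, 29, 33}
Elements in B but not A: {3, 8, 12, 15, 21, 26, 31, 35}
A △ B = {3, 8, 12, 15, 18, 21, 26, 29, 31, 33, 35}

{3, 8, 12, 15, 18, 21, 26, 29, 31, 33, 35}


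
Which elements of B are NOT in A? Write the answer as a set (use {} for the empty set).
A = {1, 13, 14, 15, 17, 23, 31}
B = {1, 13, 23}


Set A = {1, 13, 14, 15, 17, 23, 31}
Set B = {1, 13, 23}
Check each element of B against A:
1 ∈ A, 13 ∈ A, 23 ∈ A
Elements of B not in A: {}

{}


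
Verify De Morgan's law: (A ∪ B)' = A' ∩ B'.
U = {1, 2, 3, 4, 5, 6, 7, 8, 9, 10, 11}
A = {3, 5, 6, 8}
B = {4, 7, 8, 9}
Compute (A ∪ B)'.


U = {1, 2, 3, 4, 5, 6, 7, 8, 9, 10, 11}
A = {3, 5, 6, 8}, B = {4, 7, 8, 9}
A ∪ B = {3, 4, 5, 6, 7, 8, 9}
(A ∪ B)' = U \ (A ∪ B) = {1, 2, 10, 11}
Verification via A' ∩ B': A' = {1, 2, 4, 7, 9, 10, 11}, B' = {1, 2, 3, 5, 6, 10, 11}
A' ∩ B' = {1, 2, 10, 11} ✓

{1, 2, 10, 11}


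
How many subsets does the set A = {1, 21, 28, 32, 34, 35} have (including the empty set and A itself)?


Set A = {1, 21, 28, 32, 34, 35}
|A| = 6
The power set P(A) contains all subsets of A.
|P(A)| = 2^|A| = 2^6 = 64

64


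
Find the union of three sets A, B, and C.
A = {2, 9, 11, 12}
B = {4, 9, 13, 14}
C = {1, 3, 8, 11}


Set A = {2, 9, 11, 12}
Set B = {4, 9, 13, 14}
Set C = {1, 3, 8, 11}
First, A ∪ B = {2, 4, 9, 11, 12, 13, 14}
Then, (A ∪ B) ∪ C = {1, 2, 3, 4, 8, 9, 11, 12, 13, 14}

{1, 2, 3, 4, 8, 9, 11, 12, 13, 14}


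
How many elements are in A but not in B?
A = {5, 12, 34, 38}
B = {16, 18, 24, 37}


Set A = {5, 12, 34, 38}
Set B = {16, 18, 24, 37}
A \ B = {5, 12, 34, 38}
|A \ B| = 4

4


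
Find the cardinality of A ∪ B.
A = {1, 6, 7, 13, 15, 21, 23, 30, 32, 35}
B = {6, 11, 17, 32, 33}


Set A = {1, 6, 7, 13, 15, 21, 23, 30, 32, 35}, |A| = 10
Set B = {6, 11, 17, 32, 33}, |B| = 5
A ∩ B = {6, 32}, |A ∩ B| = 2
|A ∪ B| = |A| + |B| - |A ∩ B| = 10 + 5 - 2 = 13

13


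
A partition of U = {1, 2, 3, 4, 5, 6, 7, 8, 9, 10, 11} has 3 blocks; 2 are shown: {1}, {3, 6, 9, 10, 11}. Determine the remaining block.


U = {1, 2, 3, 4, 5, 6, 7, 8, 9, 10, 11}
Shown blocks: {1}, {3, 6, 9, 10, 11}
A partition's blocks are pairwise disjoint and cover U, so the missing block = U \ (union of shown blocks).
Union of shown blocks: {1, 3, 6, 9, 10, 11}
Missing block = U \ (union) = {2, 4, 5, 7, 8}

{2, 4, 5, 7, 8}


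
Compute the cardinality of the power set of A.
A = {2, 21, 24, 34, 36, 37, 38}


Set A = {2, 21, 24, 34, 36, 37, 38}
|A| = 7
The power set P(A) contains all subsets of A.
|P(A)| = 2^|A| = 2^7 = 128

128


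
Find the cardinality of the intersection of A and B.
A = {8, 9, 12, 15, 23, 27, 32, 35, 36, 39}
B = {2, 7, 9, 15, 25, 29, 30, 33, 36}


Set A = {8, 9, 12, 15, 23, 27, 32, 35, 36, 39}
Set B = {2, 7, 9, 15, 25, 29, 30, 33, 36}
A ∩ B = {9, 15, 36}
|A ∩ B| = 3

3


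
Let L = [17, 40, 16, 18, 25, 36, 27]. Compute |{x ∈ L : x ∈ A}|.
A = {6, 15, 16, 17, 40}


Set A = {6, 15, 16, 17, 40}
Candidates: [17, 40, 16, 18, 25, 36, 27]
Check each candidate:
17 ∈ A, 40 ∈ A, 16 ∈ A, 18 ∉ A, 25 ∉ A, 36 ∉ A, 27 ∉ A
Count of candidates in A: 3

3


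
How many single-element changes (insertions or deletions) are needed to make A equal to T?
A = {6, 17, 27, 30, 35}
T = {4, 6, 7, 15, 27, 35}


Set A = {6, 17, 27, 30, 35}
Set T = {4, 6, 7, 15, 27, 35}
Elements to remove from A (in A, not in T): {17, 30} → 2 removals
Elements to add to A (in T, not in A): {4, 7, 15} → 3 additions
Total edits = 2 + 3 = 5

5


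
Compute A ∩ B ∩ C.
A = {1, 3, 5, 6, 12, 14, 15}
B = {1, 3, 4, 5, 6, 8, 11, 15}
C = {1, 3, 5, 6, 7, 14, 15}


Set A = {1, 3, 5, 6, 12, 14, 15}
Set B = {1, 3, 4, 5, 6, 8, 11, 15}
Set C = {1, 3, 5, 6, 7, 14, 15}
First, A ∩ B = {1, 3, 5, 6, 15}
Then, (A ∩ B) ∩ C = {1, 3, 5, 6, 15}

{1, 3, 5, 6, 15}


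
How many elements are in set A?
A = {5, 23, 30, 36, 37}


Set A = {5, 23, 30, 36, 37}
Listing elements: 5, 23, 30, 36, 37
Counting: 5 elements
|A| = 5

5


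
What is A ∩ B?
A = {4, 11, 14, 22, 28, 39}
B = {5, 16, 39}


Set A = {4, 11, 14, 22, 28, 39}
Set B = {5, 16, 39}
A ∩ B includes only elements in both sets.
Check each element of A against B:
4 ✗, 11 ✗, 14 ✗, 22 ✗, 28 ✗, 39 ✓
A ∩ B = {39}

{39}


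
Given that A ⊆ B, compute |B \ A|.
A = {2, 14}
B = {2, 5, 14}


Set A = {2, 14}, |A| = 2
Set B = {2, 5, 14}, |B| = 3
Since A ⊆ B: B \ A = {5}
|B| - |A| = 3 - 2 = 1

1


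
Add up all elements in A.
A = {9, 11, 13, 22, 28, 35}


Set A = {9, 11, 13, 22, 28, 35}
Sum = 9 + 11 + 13 + 22 + 28 + 35 = 118

118


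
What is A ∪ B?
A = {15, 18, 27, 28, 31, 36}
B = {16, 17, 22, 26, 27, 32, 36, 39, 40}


Set A = {15, 18, 27, 28, 31, 36}
Set B = {16, 17, 22, 26, 27, 32, 36, 39, 40}
A ∪ B includes all elements in either set.
Elements from A: {15, 18, 27, 28, 31, 36}
Elements from B not already included: {16, 17, 22, 26, 32, 39, 40}
A ∪ B = {15, 16, 17, 18, 22, 26, 27, 28, 31, 32, 36, 39, 40}

{15, 16, 17, 18, 22, 26, 27, 28, 31, 32, 36, 39, 40}


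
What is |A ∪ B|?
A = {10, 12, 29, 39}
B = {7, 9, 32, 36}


Set A = {10, 12, 29, 39}, |A| = 4
Set B = {7, 9, 32, 36}, |B| = 4
A ∩ B = {}, |A ∩ B| = 0
|A ∪ B| = |A| + |B| - |A ∩ B| = 4 + 4 - 0 = 8

8


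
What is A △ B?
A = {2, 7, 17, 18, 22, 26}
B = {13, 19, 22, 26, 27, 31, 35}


Set A = {2, 7, 17, 18, 22, 26}
Set B = {13, 19, 22, 26, 27, 31, 35}
A △ B = (A \ B) ∪ (B \ A)
Elements in A but not B: {2, 7, 17, 18}
Elements in B but not A: {13, 19, 27, 31, 35}
A △ B = {2, 7, 13, 17, 18, 19, 27, 31, 35}

{2, 7, 13, 17, 18, 19, 27, 31, 35}


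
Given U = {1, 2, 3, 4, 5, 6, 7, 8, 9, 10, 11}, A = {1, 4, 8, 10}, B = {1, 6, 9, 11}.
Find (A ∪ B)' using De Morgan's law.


U = {1, 2, 3, 4, 5, 6, 7, 8, 9, 10, 11}
A = {1, 4, 8, 10}, B = {1, 6, 9, 11}
A ∪ B = {1, 4, 6, 8, 9, 10, 11}
(A ∪ B)' = U \ (A ∪ B) = {2, 3, 5, 7}
Verification via A' ∩ B': A' = {2, 3, 5, 6, 7, 9, 11}, B' = {2, 3, 4, 5, 7, 8, 10}
A' ∩ B' = {2, 3, 5, 7} ✓

{2, 3, 5, 7}


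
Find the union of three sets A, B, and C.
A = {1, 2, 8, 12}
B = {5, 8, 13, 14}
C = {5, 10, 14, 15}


Set A = {1, 2, 8, 12}
Set B = {5, 8, 13, 14}
Set C = {5, 10, 14, 15}
First, A ∪ B = {1, 2, 5, 8, 12, 13, 14}
Then, (A ∪ B) ∪ C = {1, 2, 5, 8, 10, 12, 13, 14, 15}

{1, 2, 5, 8, 10, 12, 13, 14, 15}


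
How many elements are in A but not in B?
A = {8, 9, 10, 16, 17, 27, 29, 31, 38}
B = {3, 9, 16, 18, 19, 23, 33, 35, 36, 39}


Set A = {8, 9, 10, 16, 17, 27, 29, 31, 38}
Set B = {3, 9, 16, 18, 19, 23, 33, 35, 36, 39}
A \ B = {8, 10, 17, 27, 29, 31, 38}
|A \ B| = 7

7


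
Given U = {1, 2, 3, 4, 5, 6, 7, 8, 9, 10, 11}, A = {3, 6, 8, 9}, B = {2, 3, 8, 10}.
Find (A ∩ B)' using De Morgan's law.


U = {1, 2, 3, 4, 5, 6, 7, 8, 9, 10, 11}
A = {3, 6, 8, 9}, B = {2, 3, 8, 10}
A ∩ B = {3, 8}
(A ∩ B)' = U \ (A ∩ B) = {1, 2, 4, 5, 6, 7, 9, 10, 11}
Verification via A' ∪ B': A' = {1, 2, 4, 5, 7, 10, 11}, B' = {1, 4, 5, 6, 7, 9, 11}
A' ∪ B' = {1, 2, 4, 5, 6, 7, 9, 10, 11} ✓

{1, 2, 4, 5, 6, 7, 9, 10, 11}


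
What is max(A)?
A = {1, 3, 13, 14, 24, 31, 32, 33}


Set A = {1, 3, 13, 14, 24, 31, 32, 33}
Elements in ascending order: 1, 3, 13, 14, 24, 31, 32, 33
The largest element is 33.

33


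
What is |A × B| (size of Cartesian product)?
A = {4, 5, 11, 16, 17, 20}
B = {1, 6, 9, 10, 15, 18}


Set A = {4, 5, 11, 16, 17, 20} has 6 elements.
Set B = {1, 6, 9, 10, 15, 18} has 6 elements.
|A × B| = |A| × |B| = 6 × 6 = 36

36


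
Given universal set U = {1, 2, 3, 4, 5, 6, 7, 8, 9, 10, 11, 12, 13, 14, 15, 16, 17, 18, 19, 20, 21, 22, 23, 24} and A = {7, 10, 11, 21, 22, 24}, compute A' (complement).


Universal set U = {1, 2, 3, 4, 5, 6, 7, 8, 9, 10, 11, 12, 13, 14, 15, 16, 17, 18, 19, 20, 21, 22, 23, 24}
Set A = {7, 10, 11, 21, 22, 24}
A' = U \ A = elements in U but not in A
Checking each element of U:
1 (not in A, include), 2 (not in A, include), 3 (not in A, include), 4 (not in A, include), 5 (not in A, include), 6 (not in A, include), 7 (in A, exclude), 8 (not in A, include), 9 (not in A, include), 10 (in A, exclude), 11 (in A, exclude), 12 (not in A, include), 13 (not in A, include), 14 (not in A, include), 15 (not in A, include), 16 (not in A, include), 17 (not in A, include), 18 (not in A, include), 19 (not in A, include), 20 (not in A, include), 21 (in A, exclude), 22 (in A, exclude), 23 (not in A, include), 24 (in A, exclude)
A' = {1, 2, 3, 4, 5, 6, 8, 9, 12, 13, 14, 15, 16, 17, 18, 19, 20, 23}

{1, 2, 3, 4, 5, 6, 8, 9, 12, 13, 14, 15, 16, 17, 18, 19, 20, 23}


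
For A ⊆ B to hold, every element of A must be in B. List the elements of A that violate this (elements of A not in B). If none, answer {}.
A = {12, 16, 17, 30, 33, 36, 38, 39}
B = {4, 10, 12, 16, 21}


Set A = {12, 16, 17, 30, 33, 36, 38, 39}
Set B = {4, 10, 12, 16, 21}
Check each element of A against B:
12 ∈ B, 16 ∈ B, 17 ∉ B (include), 30 ∉ B (include), 33 ∉ B (include), 36 ∉ B (include), 38 ∉ B (include), 39 ∉ B (include)
Elements of A not in B: {17, 30, 33, 36, 38, 39}

{17, 30, 33, 36, 38, 39}


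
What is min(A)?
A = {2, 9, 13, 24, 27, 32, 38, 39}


Set A = {2, 9, 13, 24, 27, 32, 38, 39}
Elements in ascending order: 2, 9, 13, 24, 27, 32, 38, 39
The smallest element is 2.

2


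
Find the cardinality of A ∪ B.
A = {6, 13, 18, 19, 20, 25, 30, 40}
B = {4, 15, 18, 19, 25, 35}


Set A = {6, 13, 18, 19, 20, 25, 30, 40}, |A| = 8
Set B = {4, 15, 18, 19, 25, 35}, |B| = 6
A ∩ B = {18, 19, 25}, |A ∩ B| = 3
|A ∪ B| = |A| + |B| - |A ∩ B| = 8 + 6 - 3 = 11

11


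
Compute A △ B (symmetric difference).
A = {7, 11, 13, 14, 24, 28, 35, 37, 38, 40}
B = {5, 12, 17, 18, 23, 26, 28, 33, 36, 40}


Set A = {7, 11, 13, 14, 24, 28, 35, 37, 38, 40}
Set B = {5, 12, 17, 18, 23, 26, 28, 33, 36, 40}
A △ B = (A \ B) ∪ (B \ A)
Elements in A but not B: {7, 11, 13, 14, 24, 35, 37, 38}
Elements in B but not A: {5, 12, 17, 18, 23, 26, 33, 36}
A △ B = {5, 7, 11, 12, 13, 14, 17, 18, 23, 24, 26, 33, 35, 36, 37, 38}

{5, 7, 11, 12, 13, 14, 17, 18, 23, 24, 26, 33, 35, 36, 37, 38}


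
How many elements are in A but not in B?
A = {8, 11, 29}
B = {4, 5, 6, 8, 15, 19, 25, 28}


Set A = {8, 11, 29}
Set B = {4, 5, 6, 8, 15, 19, 25, 28}
A \ B = {11, 29}
|A \ B| = 2

2


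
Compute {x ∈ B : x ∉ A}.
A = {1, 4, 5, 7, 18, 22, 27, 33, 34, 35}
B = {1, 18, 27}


Set A = {1, 4, 5, 7, 18, 22, 27, 33, 34, 35}
Set B = {1, 18, 27}
Check each element of B against A:
1 ∈ A, 18 ∈ A, 27 ∈ A
Elements of B not in A: {}

{}


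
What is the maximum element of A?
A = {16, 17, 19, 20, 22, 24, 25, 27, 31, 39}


Set A = {16, 17, 19, 20, 22, 24, 25, 27, 31, 39}
Elements in ascending order: 16, 17, 19, 20, 22, 24, 25, 27, 31, 39
The largest element is 39.

39


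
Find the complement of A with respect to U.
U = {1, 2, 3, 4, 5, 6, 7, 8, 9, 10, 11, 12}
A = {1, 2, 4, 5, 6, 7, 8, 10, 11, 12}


Universal set U = {1, 2, 3, 4, 5, 6, 7, 8, 9, 10, 11, 12}
Set A = {1, 2, 4, 5, 6, 7, 8, 10, 11, 12}
A' = U \ A = elements in U but not in A
Checking each element of U:
1 (in A, exclude), 2 (in A, exclude), 3 (not in A, include), 4 (in A, exclude), 5 (in A, exclude), 6 (in A, exclude), 7 (in A, exclude), 8 (in A, exclude), 9 (not in A, include), 10 (in A, exclude), 11 (in A, exclude), 12 (in A, exclude)
A' = {3, 9}

{3, 9}


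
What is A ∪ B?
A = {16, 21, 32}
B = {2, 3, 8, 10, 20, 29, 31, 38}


Set A = {16, 21, 32}
Set B = {2, 3, 8, 10, 20, 29, 31, 38}
A ∪ B includes all elements in either set.
Elements from A: {16, 21, 32}
Elements from B not already included: {2, 3, 8, 10, 20, 29, 31, 38}
A ∪ B = {2, 3, 8, 10, 16, 20, 21, 29, 31, 32, 38}

{2, 3, 8, 10, 16, 20, 21, 29, 31, 32, 38}


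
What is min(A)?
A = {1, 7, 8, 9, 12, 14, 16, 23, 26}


Set A = {1, 7, 8, 9, 12, 14, 16, 23, 26}
Elements in ascending order: 1, 7, 8, 9, 12, 14, 16, 23, 26
The smallest element is 1.

1


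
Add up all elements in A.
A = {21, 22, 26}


Set A = {21, 22, 26}
Sum = 21 + 22 + 26 = 69

69


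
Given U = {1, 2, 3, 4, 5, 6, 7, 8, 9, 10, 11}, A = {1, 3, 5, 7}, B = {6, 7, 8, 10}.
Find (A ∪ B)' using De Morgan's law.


U = {1, 2, 3, 4, 5, 6, 7, 8, 9, 10, 11}
A = {1, 3, 5, 7}, B = {6, 7, 8, 10}
A ∪ B = {1, 3, 5, 6, 7, 8, 10}
(A ∪ B)' = U \ (A ∪ B) = {2, 4, 9, 11}
Verification via A' ∩ B': A' = {2, 4, 6, 8, 9, 10, 11}, B' = {1, 2, 3, 4, 5, 9, 11}
A' ∩ B' = {2, 4, 9, 11} ✓

{2, 4, 9, 11}


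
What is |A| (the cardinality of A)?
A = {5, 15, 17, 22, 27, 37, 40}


Set A = {5, 15, 17, 22, 27, 37, 40}
Listing elements: 5, 15, 17, 22, 27, 37, 40
Counting: 7 elements
|A| = 7

7


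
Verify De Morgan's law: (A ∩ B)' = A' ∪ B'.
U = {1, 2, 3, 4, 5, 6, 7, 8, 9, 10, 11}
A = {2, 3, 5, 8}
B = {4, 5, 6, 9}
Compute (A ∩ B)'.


U = {1, 2, 3, 4, 5, 6, 7, 8, 9, 10, 11}
A = {2, 3, 5, 8}, B = {4, 5, 6, 9}
A ∩ B = {5}
(A ∩ B)' = U \ (A ∩ B) = {1, 2, 3, 4, 6, 7, 8, 9, 10, 11}
Verification via A' ∪ B': A' = {1, 4, 6, 7, 9, 10, 11}, B' = {1, 2, 3, 7, 8, 10, 11}
A' ∪ B' = {1, 2, 3, 4, 6, 7, 8, 9, 10, 11} ✓

{1, 2, 3, 4, 6, 7, 8, 9, 10, 11}


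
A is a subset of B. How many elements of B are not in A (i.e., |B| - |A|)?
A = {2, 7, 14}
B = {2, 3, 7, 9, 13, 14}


Set A = {2, 7, 14}, |A| = 3
Set B = {2, 3, 7, 9, 13, 14}, |B| = 6
Since A ⊆ B: B \ A = {3, 9, 13}
|B| - |A| = 6 - 3 = 3

3


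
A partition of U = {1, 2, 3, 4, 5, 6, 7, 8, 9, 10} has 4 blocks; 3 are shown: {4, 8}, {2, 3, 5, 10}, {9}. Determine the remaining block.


U = {1, 2, 3, 4, 5, 6, 7, 8, 9, 10}
Shown blocks: {4, 8}, {2, 3, 5, 10}, {9}
A partition's blocks are pairwise disjoint and cover U, so the missing block = U \ (union of shown blocks).
Union of shown blocks: {2, 3, 4, 5, 8, 9, 10}
Missing block = U \ (union) = {1, 6, 7}

{1, 6, 7}


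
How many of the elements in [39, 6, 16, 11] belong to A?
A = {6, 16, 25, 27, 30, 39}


Set A = {6, 16, 25, 27, 30, 39}
Candidates: [39, 6, 16, 11]
Check each candidate:
39 ∈ A, 6 ∈ A, 16 ∈ A, 11 ∉ A
Count of candidates in A: 3

3


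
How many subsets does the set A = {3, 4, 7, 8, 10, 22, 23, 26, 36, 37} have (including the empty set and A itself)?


Set A = {3, 4, 7, 8, 10, 22, 23, 26, 36, 37}
|A| = 10
The power set P(A) contains all subsets of A.
|P(A)| = 2^|A| = 2^10 = 1024

1024


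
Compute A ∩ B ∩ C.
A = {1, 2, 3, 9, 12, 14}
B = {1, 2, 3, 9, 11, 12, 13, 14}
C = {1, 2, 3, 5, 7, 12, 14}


Set A = {1, 2, 3, 9, 12, 14}
Set B = {1, 2, 3, 9, 11, 12, 13, 14}
Set C = {1, 2, 3, 5, 7, 12, 14}
First, A ∩ B = {1, 2, 3, 9, 12, 14}
Then, (A ∩ B) ∩ C = {1, 2, 3, 12, 14}

{1, 2, 3, 12, 14}
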